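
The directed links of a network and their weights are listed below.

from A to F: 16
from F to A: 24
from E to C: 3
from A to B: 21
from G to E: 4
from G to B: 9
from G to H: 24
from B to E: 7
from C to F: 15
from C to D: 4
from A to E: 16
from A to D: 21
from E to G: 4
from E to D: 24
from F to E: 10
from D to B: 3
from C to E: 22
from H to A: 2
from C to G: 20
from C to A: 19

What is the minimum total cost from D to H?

Shortest distances from D:
D: 0
B: 3  (via D)
E: 10  (via B)
C: 13  (via E)
G: 14  (via E)
F: 28  (via C)
A: 32  (via C)
H: 38  (via G)
Shortest route: D → B → E → G → H = 38.

38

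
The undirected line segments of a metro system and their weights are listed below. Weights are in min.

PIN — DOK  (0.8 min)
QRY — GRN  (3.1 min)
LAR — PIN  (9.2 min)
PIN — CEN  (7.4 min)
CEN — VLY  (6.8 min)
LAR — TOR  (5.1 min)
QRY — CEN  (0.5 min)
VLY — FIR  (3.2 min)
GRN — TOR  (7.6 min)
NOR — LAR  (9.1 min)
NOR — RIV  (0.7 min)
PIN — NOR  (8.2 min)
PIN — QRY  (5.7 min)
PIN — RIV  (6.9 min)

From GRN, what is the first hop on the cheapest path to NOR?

QRY

Enumerating some paths:
GRN → QRY → CEN → PIN → RIV → NOR: 3.1+0.5+7.4+6.9+0.7 = 18.6
GRN → QRY → PIN → RIV → NOR: 3.1+5.7+6.9+0.7 = 16.4
GRN → QRY → PIN → NOR: 3.1+5.7+8.2 = 17
The minimum is 16.4 min via GRN → QRY → PIN → RIV → NOR.
So from GRN the first move is to QRY.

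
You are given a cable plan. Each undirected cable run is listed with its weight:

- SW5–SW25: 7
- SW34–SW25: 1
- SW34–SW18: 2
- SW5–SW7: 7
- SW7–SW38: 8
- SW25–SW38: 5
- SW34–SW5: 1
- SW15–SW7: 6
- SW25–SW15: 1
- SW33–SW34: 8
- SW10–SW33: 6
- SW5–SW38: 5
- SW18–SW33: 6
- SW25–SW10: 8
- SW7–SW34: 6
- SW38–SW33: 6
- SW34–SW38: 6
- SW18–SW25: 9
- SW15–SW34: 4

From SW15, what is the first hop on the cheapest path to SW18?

SW25

Enumerating some paths:
SW15 → SW25 → SW18: 1+9 = 10
SW15 → SW25 → SW34 → SW18: 1+1+2 = 4
SW15 → SW34 → SW18: 4+2 = 6
Cheapest is SW15 → SW25 → SW34 → SW18 at 4.
So from SW15 the first move is to SW25.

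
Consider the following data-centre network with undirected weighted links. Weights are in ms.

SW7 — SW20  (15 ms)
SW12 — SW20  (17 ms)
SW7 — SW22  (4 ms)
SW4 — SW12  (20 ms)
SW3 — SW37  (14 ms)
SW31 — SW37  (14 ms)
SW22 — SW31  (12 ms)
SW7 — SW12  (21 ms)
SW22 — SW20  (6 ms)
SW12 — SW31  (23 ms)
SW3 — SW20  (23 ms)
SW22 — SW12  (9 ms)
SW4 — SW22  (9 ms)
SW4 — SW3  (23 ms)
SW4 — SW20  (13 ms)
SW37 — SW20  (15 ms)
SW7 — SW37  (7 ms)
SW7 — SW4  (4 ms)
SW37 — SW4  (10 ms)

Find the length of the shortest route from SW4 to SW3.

23 ms

Candidate routes:
SW4–SW37–SW3: 10+14 = 24
SW4–SW3: 23 = 23
Cheapest is SW4–SW3 at 23 ms.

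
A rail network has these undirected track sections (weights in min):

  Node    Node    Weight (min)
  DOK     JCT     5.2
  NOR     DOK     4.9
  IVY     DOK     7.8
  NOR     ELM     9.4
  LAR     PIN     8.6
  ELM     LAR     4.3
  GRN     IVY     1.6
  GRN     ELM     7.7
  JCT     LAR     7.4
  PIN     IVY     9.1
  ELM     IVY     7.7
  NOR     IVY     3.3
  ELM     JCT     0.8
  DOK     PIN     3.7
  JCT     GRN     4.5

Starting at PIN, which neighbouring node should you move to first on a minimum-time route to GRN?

IVY

Enumerating some paths:
PIN–DOK–IVY–GRN: 3.7+7.8+1.6 = 13.1
PIN–IVY–GRN: 9.1+1.6 = 10.7
PIN–DOK–JCT–GRN: 3.7+5.2+4.5 = 13.4
The minimum is 10.7 min via PIN–IVY–GRN.
So from PIN the first move is to IVY.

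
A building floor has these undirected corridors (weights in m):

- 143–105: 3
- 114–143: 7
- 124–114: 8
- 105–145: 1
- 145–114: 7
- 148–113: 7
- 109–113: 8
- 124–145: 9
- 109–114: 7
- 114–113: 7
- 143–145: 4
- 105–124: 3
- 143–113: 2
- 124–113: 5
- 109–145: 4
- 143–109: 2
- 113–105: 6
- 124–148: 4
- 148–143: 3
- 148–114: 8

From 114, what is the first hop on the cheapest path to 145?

145

Enumerating some paths:
114–109–145: 7+4 = 11
114–145: 7 = 7
The minimum is 7 m via 114–145.
So from 114 the first move is to 145.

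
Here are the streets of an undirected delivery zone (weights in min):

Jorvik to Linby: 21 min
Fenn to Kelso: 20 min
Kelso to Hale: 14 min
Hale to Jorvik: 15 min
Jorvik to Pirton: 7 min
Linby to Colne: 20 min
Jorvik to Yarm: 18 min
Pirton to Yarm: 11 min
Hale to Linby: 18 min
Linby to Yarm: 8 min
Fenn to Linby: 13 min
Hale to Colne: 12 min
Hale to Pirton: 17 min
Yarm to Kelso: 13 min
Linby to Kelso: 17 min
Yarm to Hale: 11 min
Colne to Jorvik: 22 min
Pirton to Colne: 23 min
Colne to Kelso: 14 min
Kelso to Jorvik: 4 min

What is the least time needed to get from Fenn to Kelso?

Shortest distances from Fenn:
Fenn: 0
Linby: 13  (via Fenn)
Kelso: 20  (via Fenn)
Shortest route: Fenn–Kelso = 20 min.

20 min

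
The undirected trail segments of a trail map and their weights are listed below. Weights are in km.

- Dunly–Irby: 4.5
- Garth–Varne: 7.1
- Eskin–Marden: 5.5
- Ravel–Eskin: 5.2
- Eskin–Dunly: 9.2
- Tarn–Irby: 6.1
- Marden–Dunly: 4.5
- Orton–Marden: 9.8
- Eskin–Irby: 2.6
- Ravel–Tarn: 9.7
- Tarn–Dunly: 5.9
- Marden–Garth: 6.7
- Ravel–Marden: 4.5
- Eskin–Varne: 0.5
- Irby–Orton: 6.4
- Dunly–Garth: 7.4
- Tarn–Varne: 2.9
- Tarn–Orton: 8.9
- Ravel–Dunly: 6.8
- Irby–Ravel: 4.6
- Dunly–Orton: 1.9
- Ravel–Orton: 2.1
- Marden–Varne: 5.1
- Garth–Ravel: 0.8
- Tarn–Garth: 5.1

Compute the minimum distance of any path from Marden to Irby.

8.1 km

Shortest distances from Marden:
Marden: 0
Dunly: 4.5  (via Marden)
Ravel: 4.5  (via Marden)
Varne: 5.1  (via Marden)
Garth: 5.3  (via Ravel)
Eskin: 5.5  (via Marden)
Orton: 6.4  (via Dunly)
Tarn: 8  (via Varne)
Irby: 8.1  (via Eskin)
Shortest route: Marden → Eskin → Irby = 8.1 km.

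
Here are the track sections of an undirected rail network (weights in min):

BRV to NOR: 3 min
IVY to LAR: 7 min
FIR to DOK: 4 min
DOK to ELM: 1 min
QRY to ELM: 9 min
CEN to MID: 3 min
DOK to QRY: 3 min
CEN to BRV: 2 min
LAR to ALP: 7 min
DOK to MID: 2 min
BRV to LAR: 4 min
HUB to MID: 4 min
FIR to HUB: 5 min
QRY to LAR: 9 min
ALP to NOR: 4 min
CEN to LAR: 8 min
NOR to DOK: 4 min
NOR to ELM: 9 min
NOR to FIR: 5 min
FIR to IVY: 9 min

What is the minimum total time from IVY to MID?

15 min

Settle nodes by increasing distance from IVY:
IVY: 0
LAR: 7  (via IVY)
FIR: 9  (via IVY)
BRV: 11  (via LAR)
CEN: 13  (via BRV)
DOK: 13  (via FIR)
NOR: 14  (via FIR)
ELM: 14  (via DOK)
ALP: 14  (via LAR)
HUB: 14  (via FIR)
MID: 15  (via DOK)
Shortest route: IVY → FIR → DOK → MID = 15 min.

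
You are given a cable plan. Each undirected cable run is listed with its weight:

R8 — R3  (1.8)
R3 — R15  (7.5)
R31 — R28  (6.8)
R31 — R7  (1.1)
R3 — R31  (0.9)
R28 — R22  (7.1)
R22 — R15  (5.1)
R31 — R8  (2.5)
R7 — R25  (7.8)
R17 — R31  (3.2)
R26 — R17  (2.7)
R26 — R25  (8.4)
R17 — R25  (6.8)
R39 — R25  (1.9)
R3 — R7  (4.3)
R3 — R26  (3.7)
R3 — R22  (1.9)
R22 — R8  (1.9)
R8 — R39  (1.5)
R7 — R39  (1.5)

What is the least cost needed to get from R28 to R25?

11.3

Enumerating some paths:
R28 - R31 - R7 - R39 - R25: 6.8+1.1+1.5+1.9 = 11.3
R28 - R31 - R8 - R39 - R25: 6.8+2.5+1.5+1.9 = 12.7
R28 - R22 - R8 - R39 - R25: 7.1+1.9+1.5+1.9 = 12.4
R28 - R31 - R3 - R8 - R39 - R25: 6.8+0.9+1.8+1.5+1.9 = 12.9
The minimum is 11.3 via R28 - R31 - R7 - R39 - R25.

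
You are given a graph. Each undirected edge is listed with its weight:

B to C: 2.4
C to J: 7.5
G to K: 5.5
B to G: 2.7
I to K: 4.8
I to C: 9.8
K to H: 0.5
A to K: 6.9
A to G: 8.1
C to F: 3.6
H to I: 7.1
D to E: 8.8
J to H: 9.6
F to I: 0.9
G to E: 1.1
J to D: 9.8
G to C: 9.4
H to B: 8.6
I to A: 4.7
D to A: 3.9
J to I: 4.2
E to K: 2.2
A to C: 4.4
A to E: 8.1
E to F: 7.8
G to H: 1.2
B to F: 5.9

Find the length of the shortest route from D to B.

10.7

Compare a few routes:
D - E - G - B: 8.8+1.1+2.7 = 12.6
D - A - K - H - G - B: 3.9+6.9+0.5+1.2+2.7 = 15.2
D - A - C - B: 3.9+4.4+2.4 = 10.7
D - A - G - B: 3.9+8.1+2.7 = 14.7
Cheapest is D - A - C - B at 10.7.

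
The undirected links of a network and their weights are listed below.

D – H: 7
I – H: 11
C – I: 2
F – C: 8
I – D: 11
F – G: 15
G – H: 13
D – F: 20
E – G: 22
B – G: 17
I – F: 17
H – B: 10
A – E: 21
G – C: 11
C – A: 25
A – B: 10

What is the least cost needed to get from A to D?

Settle nodes by increasing distance from A:
A: 0
B: 10  (via A)
H: 20  (via B)
E: 21  (via A)
C: 25  (via A)
D: 27  (via H)
Shortest route: A → B → H → D = 27.

27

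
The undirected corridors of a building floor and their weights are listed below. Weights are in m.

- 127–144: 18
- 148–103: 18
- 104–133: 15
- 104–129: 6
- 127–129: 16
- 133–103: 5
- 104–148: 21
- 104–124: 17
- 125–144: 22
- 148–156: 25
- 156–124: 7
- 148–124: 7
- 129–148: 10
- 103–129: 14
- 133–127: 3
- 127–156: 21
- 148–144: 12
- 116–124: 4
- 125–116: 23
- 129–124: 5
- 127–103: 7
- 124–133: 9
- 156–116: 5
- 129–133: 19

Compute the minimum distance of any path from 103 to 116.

18 m

Enumerating some paths:
103 → 129 → 124 → 116: 14+5+4 = 23
103 → 133 → 124 → 116: 5+9+4 = 18
103 → 127 → 133 → 124 → 116: 7+3+9+4 = 23
Cheapest is 103 → 133 → 124 → 116 at 18 m.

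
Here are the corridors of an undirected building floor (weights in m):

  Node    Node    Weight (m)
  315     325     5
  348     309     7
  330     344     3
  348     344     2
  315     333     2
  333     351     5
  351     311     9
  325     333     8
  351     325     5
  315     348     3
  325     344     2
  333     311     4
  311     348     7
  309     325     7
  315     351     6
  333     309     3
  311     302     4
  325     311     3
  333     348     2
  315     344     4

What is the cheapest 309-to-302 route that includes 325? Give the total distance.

14 m

Shortest 309→325: 309–325 = 7
Best 325 to 302: 325–311–302 costing 7
Total via 325: 7 + 7 = 14 m.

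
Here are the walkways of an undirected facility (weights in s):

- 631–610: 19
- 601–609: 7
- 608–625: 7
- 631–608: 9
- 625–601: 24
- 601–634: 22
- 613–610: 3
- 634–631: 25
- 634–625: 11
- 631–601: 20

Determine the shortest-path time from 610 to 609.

46 s

Settle nodes by increasing distance from 610:
610: 0
613: 3  (via 610)
631: 19  (via 610)
608: 28  (via 631)
625: 35  (via 608)
601: 39  (via 631)
634: 44  (via 631)
609: 46  (via 601)
Shortest route: 610–631–601–609 = 46 s.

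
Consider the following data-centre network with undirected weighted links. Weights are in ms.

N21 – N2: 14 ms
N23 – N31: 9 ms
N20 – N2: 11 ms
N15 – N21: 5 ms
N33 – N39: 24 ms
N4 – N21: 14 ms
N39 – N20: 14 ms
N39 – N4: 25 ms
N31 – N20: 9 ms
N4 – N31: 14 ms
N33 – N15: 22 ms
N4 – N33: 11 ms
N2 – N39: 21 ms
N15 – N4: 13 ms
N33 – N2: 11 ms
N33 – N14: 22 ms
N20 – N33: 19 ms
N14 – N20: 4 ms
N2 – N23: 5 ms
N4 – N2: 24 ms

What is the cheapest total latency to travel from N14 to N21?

Running Dijkstra from N14:
N14: 0
N20: 4  (via N14)
N31: 13  (via N20)
N2: 15  (via N20)
N39: 18  (via N20)
N23: 20  (via N2)
N33: 22  (via N14)
N4: 27  (via N31)
N21: 29  (via N2)
Shortest route: N14–N20–N2–N21 = 29 ms.

29 ms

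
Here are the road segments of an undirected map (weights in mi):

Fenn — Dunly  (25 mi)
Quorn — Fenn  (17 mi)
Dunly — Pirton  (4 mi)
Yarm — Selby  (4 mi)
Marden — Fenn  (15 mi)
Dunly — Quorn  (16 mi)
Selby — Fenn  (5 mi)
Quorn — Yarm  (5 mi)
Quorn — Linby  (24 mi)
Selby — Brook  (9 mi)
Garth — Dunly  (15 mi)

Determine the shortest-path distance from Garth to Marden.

55 mi

Enumerating some paths:
Garth → Dunly → Fenn → Marden: 15+25+15 = 55
Garth → Dunly → Quorn → Yarm → Selby → Fenn → Marden: 15+16+5+4+5+15 = 60
Cheapest is Garth → Dunly → Fenn → Marden at 55 mi.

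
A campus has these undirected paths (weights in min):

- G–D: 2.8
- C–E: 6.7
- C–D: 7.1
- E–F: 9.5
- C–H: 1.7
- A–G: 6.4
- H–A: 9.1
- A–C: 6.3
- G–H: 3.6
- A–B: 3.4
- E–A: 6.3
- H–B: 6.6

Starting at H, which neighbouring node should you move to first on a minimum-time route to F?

C

Enumerating some paths:
H → C → E → F: 1.7+6.7+9.5 = 17.9
H → C → A → E → F: 1.7+6.3+6.3+9.5 = 23.8
Cheapest is H → C → E → F at 17.9 min.
So from H the first move is to C.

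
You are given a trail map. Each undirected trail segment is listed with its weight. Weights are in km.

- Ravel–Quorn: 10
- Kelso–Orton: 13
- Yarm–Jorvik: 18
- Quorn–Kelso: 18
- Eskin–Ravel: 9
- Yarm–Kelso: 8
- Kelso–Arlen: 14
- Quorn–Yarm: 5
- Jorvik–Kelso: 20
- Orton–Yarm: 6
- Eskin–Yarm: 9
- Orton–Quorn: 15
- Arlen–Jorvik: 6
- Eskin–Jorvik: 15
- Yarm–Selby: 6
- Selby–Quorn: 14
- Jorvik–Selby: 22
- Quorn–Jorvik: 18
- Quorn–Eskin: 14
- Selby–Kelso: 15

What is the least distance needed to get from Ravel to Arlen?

30 km

Shortest distances from Ravel:
Ravel: 0
Eskin: 9  (via Ravel)
Quorn: 10  (via Ravel)
Yarm: 15  (via Quorn)
Orton: 21  (via Yarm)
Selby: 21  (via Yarm)
Kelso: 23  (via Yarm)
Jorvik: 24  (via Eskin)
Arlen: 30  (via Jorvik)
Shortest route: Ravel → Eskin → Jorvik → Arlen = 30 km.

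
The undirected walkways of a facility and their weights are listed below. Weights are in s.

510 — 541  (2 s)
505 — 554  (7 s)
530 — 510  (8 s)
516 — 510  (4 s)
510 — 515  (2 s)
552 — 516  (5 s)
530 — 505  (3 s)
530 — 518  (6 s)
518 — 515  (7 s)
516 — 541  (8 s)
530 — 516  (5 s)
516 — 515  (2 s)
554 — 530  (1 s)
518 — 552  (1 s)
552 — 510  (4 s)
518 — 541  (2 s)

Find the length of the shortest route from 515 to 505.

Shortest distances from 515:
515: 0
510: 2  (via 515)
516: 2  (via 515)
541: 4  (via 510)
552: 6  (via 510)
518: 6  (via 541)
530: 7  (via 516)
554: 8  (via 530)
505: 10  (via 530)
Shortest route: 515–516–530–505 = 10 s.

10 s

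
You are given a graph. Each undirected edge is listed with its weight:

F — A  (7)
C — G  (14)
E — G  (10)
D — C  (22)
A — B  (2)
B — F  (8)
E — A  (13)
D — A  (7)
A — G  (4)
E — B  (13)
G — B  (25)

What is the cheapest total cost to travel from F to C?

Settle nodes by increasing distance from F:
F: 0
A: 7  (via F)
B: 8  (via F)
G: 11  (via A)
D: 14  (via A)
E: 20  (via A)
C: 25  (via G)
Shortest route: F–A–G–C = 25.

25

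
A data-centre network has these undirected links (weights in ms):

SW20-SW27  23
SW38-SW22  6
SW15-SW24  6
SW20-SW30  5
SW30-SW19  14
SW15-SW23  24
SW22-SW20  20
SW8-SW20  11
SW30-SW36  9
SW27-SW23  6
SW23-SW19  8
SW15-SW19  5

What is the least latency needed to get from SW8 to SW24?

41 ms

Candidate routes:
SW8 - SW20 - SW30 - SW19 - SW15 - SW24: 11+5+14+5+6 = 41
SW8 - SW20 - SW27 - SW23 - SW19 - SW15 - SW24: 11+23+6+8+5+6 = 59
Cheapest is SW8 - SW20 - SW30 - SW19 - SW15 - SW24 at 41 ms.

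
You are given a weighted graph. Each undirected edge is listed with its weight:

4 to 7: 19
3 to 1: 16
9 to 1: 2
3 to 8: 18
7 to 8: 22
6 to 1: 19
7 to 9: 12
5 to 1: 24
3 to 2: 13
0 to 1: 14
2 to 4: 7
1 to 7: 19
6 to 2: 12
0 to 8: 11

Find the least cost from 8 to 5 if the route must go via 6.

Best 8 to 6: 8 → 3 → 2 → 6 costing 43
Shortest 6→5: 6 → 1 → 5 = 43
Total via 6: 43 + 43 = 86.

86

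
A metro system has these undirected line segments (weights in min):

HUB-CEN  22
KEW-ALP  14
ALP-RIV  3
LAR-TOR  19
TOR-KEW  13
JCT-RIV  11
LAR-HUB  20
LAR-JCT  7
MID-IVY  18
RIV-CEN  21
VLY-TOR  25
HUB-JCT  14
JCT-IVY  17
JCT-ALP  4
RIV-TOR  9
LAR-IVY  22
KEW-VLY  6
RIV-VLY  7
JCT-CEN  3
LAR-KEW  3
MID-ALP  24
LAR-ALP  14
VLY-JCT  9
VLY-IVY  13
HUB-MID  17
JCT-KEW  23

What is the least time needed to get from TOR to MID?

36 min

Settle nodes by increasing distance from TOR:
TOR: 0
RIV: 9  (via TOR)
ALP: 12  (via RIV)
KEW: 13  (via TOR)
VLY: 16  (via RIV)
JCT: 16  (via ALP)
LAR: 16  (via KEW)
CEN: 19  (via JCT)
IVY: 29  (via VLY)
HUB: 30  (via JCT)
MID: 36  (via ALP)
Shortest route: TOR–RIV–ALP–MID = 36 min.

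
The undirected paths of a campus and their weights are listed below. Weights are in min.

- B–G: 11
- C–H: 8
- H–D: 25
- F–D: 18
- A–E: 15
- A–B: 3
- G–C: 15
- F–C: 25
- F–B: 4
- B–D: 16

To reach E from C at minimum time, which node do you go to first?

G

Compare a few routes:
C → H → D → B → A → E: 8+25+16+3+15 = 67
C → G → B → A → E: 15+11+3+15 = 44
C → F → B → A → E: 25+4+3+15 = 47
Cheapest is C → G → B → A → E at 44 min.
So from C the first move is to G.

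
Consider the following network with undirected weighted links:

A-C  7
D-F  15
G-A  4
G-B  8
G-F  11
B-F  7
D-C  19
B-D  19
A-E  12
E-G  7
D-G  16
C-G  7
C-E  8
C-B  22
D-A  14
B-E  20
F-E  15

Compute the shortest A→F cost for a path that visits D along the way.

29

Shortest A→D: A–D = 14
Best D to F: D–F costing 15
Total via D: 14 + 15 = 29.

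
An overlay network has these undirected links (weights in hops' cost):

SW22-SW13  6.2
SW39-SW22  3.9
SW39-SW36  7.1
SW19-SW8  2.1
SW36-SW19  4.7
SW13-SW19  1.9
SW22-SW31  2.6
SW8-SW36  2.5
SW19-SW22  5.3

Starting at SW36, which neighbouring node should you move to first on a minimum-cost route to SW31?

SW8

Candidate routes:
SW36 - SW39 - SW22 - SW31: 7.1+3.9+2.6 = 13.6
SW36 - SW19 - SW22 - SW31: 4.7+5.3+2.6 = 12.6
SW36 - SW8 - SW19 - SW22 - SW31: 2.5+2.1+5.3+2.6 = 12.5
Cheapest is SW36 - SW8 - SW19 - SW22 - SW31 at 12.5 hops' cost.
So from SW36 the first move is to SW8.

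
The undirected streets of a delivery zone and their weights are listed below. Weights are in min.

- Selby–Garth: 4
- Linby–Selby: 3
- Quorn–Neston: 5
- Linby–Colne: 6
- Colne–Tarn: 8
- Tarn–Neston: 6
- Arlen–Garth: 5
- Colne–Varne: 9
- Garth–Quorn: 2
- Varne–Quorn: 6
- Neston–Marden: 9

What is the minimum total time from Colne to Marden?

23 min

Enumerating some paths:
Colne - Tarn - Neston - Marden: 8+6+9 = 23
Colne - Linby - Selby - Garth - Quorn - Neston - Marden: 6+3+4+2+5+9 = 29
Cheapest is Colne - Tarn - Neston - Marden at 23 min.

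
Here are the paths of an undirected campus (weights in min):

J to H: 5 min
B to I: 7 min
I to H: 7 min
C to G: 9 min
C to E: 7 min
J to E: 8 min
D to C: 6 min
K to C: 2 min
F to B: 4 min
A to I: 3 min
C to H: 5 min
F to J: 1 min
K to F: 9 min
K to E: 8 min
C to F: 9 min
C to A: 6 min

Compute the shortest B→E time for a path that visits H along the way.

Shortest B→H: B–F–J–H = 10
Shortest H→E: H–C–E = 12
Total via H: 10 + 12 = 22 min.

22 min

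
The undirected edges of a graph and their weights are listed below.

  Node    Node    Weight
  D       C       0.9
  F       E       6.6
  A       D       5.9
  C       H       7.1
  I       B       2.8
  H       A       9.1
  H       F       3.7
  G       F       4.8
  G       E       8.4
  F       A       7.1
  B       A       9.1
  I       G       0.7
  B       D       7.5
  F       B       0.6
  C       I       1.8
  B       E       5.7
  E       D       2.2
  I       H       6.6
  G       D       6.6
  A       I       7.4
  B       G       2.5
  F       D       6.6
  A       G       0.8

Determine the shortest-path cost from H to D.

8

Candidate routes:
H - F - B - G - I - C - D: 3.7+0.6+2.5+0.7+1.8+0.9 = 10.2
H - C - D: 7.1+0.9 = 8
H - F - B - I - C - D: 3.7+0.6+2.8+1.8+0.9 = 9.8
H - I - C - D: 6.6+1.8+0.9 = 9.3
Cheapest is H - C - D at 8.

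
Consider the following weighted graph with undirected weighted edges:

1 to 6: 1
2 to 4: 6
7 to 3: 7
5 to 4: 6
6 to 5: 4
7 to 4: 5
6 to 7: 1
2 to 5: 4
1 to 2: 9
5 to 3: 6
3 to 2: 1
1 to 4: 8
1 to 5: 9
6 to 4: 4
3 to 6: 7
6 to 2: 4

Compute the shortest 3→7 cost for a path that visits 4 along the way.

12

Best 3 to 4: 3 → 2 → 4 costing 7
Best 4 to 7: 4 → 7 costing 5
Total via 4: 7 + 5 = 12.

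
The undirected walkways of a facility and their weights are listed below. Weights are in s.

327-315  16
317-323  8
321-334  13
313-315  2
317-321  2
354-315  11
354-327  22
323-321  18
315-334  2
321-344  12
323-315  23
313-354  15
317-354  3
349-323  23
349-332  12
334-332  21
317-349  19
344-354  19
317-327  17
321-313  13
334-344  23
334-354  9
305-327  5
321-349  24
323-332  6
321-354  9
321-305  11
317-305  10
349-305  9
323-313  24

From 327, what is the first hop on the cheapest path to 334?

315

Candidate routes:
327–305–317–354–334: 5+10+3+9 = 27
327–315–334: 16+2 = 18
The minimum is 18 s via 327–315–334.
So from 327 the first move is to 315.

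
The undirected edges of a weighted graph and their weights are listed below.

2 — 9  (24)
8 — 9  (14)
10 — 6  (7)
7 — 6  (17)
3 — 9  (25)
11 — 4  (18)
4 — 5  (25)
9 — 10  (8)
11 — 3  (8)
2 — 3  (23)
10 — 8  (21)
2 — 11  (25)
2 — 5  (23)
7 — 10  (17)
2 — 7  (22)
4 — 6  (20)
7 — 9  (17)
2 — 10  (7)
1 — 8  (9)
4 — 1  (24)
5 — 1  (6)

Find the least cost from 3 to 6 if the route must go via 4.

Best 3 to 4: 3 → 11 → 4 costing 26
Shortest 4→6: 4 → 6 = 20
Total via 4: 26 + 20 = 46.

46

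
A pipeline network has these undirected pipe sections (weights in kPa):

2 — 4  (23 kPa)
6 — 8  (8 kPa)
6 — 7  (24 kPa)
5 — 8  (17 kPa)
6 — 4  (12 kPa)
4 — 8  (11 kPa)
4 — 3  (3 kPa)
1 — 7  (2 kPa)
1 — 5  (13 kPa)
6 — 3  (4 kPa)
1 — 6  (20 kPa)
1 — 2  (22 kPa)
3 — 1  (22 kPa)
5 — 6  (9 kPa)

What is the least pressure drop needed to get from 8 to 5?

17 kPa

Compare a few routes:
8 → 4 → 3 → 6 → 5: 11+3+4+9 = 27
8 → 5: 17 = 17
8 → 4 → 6 → 5: 11+12+9 = 32
8 → 6 → 1 → 5: 8+20+13 = 41
Cheapest is 8 → 5 at 17 kPa.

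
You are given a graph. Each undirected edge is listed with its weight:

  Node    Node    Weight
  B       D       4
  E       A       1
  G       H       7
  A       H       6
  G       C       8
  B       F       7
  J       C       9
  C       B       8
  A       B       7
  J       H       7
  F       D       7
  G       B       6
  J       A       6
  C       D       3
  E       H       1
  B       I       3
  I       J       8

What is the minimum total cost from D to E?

Settle nodes by increasing distance from D:
D: 0
C: 3  (via D)
B: 4  (via D)
F: 7  (via D)
I: 7  (via B)
G: 10  (via B)
A: 11  (via B)
E: 12  (via A)
Shortest route: D–B–A–E = 12.

12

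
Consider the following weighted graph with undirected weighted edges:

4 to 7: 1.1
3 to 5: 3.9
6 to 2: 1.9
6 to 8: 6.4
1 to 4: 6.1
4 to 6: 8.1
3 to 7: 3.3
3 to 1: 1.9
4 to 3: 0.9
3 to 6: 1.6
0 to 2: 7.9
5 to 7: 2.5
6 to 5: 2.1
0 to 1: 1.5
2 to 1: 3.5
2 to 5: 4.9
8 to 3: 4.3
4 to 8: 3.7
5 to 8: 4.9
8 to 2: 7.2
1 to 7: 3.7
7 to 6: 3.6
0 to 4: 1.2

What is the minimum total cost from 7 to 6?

Shortest distances from 7:
7: 0
4: 1.1  (via 7)
3: 2  (via 4)
0: 2.3  (via 4)
5: 2.5  (via 7)
6: 3.6  (via 7)
Shortest route: 7 → 6 = 3.6.

3.6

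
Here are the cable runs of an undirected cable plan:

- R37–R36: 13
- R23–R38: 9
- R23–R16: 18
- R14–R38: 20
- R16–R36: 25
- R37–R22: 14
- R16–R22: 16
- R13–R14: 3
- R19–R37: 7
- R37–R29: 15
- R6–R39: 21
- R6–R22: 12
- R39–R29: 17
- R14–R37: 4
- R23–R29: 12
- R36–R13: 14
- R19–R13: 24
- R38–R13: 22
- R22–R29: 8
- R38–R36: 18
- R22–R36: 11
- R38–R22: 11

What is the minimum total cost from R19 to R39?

39

Running Dijkstra from R19:
R19: 0
R37: 7  (via R19)
R14: 11  (via R37)
R13: 14  (via R14)
R36: 20  (via R37)
R22: 21  (via R37)
R29: 22  (via R37)
R38: 31  (via R14)
R6: 33  (via R22)
R23: 34  (via R29)
R16: 37  (via R22)
R39: 39  (via R29)
Shortest route: R19–R37–R29–R39 = 39.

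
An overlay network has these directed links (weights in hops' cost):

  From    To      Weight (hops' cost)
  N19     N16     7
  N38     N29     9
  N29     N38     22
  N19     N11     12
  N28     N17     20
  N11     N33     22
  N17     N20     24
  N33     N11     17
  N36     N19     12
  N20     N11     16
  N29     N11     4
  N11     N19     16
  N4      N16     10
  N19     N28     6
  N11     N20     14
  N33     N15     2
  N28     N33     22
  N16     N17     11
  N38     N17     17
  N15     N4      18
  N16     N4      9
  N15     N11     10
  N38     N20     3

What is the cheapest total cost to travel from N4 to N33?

83 hops' cost

Enumerating some paths:
N4 → N16 → N17 → N20 → N11 → N33: 10+11+24+16+22 = 83
N4 → N16 → N17 → N20 → N11 → N19 → N28 → N33: 10+11+24+16+16+6+22 = 105
Cheapest is N4 → N16 → N17 → N20 → N11 → N33 at 83 hops' cost.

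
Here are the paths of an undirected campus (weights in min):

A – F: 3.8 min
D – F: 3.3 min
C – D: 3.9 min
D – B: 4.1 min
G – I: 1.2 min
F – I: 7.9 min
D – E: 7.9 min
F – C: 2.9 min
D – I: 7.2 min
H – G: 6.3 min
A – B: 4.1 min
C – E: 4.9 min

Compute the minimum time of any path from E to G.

Enumerating some paths:
E–D–I–G: 7.9+7.2+1.2 = 16.3
E–C–D–I–G: 4.9+3.9+7.2+1.2 = 17.2
E–C–F–D–I–G: 4.9+2.9+3.3+7.2+1.2 = 19.5
E–C–F–I–G: 4.9+2.9+7.9+1.2 = 16.9
The minimum is 16.3 min via E–D–I–G.

16.3 min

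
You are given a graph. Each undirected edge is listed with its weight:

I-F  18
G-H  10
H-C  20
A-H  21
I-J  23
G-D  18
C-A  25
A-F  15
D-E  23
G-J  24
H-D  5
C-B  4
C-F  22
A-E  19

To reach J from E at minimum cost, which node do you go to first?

D

Compare a few routes:
E - D - G - J: 23+18+24 = 65
E - D - H - G - J: 23+5+10+24 = 62
E - A - H - G - J: 19+21+10+24 = 74
Cheapest is E - D - H - G - J at 62.
So from E the first move is to D.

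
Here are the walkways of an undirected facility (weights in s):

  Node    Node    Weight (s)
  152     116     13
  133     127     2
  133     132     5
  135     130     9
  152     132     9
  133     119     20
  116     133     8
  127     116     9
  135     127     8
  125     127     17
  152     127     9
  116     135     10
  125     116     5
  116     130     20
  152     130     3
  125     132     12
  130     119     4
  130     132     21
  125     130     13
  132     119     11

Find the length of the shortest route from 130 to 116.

Settle nodes by increasing distance from 130:
130: 0
152: 3  (via 130)
119: 4  (via 130)
135: 9  (via 130)
127: 12  (via 152)
132: 12  (via 152)
125: 13  (via 130)
133: 14  (via 127)
116: 16  (via 152)
Shortest route: 130 → 152 → 116 = 16 s.

16 s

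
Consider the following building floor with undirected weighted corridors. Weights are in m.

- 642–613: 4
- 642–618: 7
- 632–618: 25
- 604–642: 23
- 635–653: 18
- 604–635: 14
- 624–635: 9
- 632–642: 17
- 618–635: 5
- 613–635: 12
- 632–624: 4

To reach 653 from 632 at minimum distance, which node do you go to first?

624

Enumerating some paths:
632 - 618 - 635 - 653: 25+5+18 = 48
632 - 642 - 618 - 635 - 653: 17+7+5+18 = 47
632 - 624 - 635 - 653: 4+9+18 = 31
632 - 642 - 613 - 635 - 653: 17+4+12+18 = 51
Cheapest is 632 - 624 - 635 - 653 at 31 m.
So from 632 the first move is to 624.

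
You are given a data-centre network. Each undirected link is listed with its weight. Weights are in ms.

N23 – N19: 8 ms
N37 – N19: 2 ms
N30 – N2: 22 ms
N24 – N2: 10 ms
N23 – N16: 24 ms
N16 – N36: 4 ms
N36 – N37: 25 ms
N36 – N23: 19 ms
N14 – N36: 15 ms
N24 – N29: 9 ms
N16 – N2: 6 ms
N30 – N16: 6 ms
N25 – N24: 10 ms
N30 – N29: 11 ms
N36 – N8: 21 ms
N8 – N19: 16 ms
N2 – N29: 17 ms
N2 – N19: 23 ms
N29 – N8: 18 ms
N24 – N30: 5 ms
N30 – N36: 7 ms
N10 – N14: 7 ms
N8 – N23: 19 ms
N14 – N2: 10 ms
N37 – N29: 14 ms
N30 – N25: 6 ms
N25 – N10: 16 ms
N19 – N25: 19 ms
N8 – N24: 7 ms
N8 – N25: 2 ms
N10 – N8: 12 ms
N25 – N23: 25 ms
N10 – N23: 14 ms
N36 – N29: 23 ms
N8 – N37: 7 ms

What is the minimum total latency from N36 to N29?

18 ms

Enumerating some paths:
N36–N16–N30–N29: 4+6+11 = 21
N36–N30–N29: 7+11 = 18
N36–N30–N24–N29: 7+5+9 = 21
Cheapest is N36–N30–N29 at 18 ms.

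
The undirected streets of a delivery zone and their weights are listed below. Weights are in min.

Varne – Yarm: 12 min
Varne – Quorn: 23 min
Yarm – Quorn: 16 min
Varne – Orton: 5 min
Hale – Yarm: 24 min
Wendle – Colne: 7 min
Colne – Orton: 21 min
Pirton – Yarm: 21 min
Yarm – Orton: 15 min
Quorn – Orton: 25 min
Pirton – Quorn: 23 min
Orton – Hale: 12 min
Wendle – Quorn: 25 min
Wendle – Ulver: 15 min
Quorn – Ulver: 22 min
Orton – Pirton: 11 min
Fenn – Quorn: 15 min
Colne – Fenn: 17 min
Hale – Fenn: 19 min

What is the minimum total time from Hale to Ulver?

Compare a few routes:
Hale–Orton–Quorn–Ulver: 12+25+22 = 59
Hale–Orton–Colne–Wendle–Ulver: 12+21+7+15 = 55
Hale–Fenn–Colne–Wendle–Ulver: 19+17+7+15 = 58
Hale–Fenn–Quorn–Ulver: 19+15+22 = 56
The minimum is 55 min via Hale–Orton–Colne–Wendle–Ulver.

55 min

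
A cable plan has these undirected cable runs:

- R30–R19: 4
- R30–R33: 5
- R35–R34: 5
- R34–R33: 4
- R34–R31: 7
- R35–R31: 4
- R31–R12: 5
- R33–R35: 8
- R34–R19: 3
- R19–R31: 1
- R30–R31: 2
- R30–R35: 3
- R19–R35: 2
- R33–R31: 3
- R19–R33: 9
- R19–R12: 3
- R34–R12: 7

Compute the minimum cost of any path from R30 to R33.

5

Running Dijkstra from R30:
R30: 0
R31: 2  (via R30)
R19: 3  (via R31)
R35: 3  (via R30)
R33: 5  (via R30)
Shortest route: R30–R33 = 5.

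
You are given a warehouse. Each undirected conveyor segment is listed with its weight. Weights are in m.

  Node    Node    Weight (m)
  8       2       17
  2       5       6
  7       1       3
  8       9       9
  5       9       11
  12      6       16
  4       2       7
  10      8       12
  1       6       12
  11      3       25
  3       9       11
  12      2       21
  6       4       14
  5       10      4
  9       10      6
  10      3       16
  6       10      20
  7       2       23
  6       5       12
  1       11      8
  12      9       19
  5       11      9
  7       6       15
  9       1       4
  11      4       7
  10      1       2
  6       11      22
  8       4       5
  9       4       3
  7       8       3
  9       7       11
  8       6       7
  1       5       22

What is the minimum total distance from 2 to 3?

21 m

Shortest distances from 2:
2: 0
5: 6  (via 2)
4: 7  (via 2)
9: 10  (via 4)
10: 10  (via 5)
1: 12  (via 10)
8: 12  (via 4)
11: 14  (via 4)
7: 15  (via 1)
6: 18  (via 5)
3: 21  (via 9)
Shortest route: 2–4–9–3 = 21 m.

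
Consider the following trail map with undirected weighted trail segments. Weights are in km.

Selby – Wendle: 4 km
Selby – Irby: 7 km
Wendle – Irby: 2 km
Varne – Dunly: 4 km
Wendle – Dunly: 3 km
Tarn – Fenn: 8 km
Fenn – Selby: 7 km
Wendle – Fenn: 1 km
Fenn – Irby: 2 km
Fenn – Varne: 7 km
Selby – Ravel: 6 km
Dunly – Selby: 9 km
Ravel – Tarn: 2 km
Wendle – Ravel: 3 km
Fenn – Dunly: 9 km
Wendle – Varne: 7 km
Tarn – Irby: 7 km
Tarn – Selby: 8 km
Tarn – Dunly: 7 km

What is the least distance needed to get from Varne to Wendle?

7 km

Settle nodes by increasing distance from Varne:
Varne: 0
Dunly: 4  (via Varne)
Fenn: 7  (via Varne)
Wendle: 7  (via Varne)
Shortest route: Varne → Wendle = 7 km.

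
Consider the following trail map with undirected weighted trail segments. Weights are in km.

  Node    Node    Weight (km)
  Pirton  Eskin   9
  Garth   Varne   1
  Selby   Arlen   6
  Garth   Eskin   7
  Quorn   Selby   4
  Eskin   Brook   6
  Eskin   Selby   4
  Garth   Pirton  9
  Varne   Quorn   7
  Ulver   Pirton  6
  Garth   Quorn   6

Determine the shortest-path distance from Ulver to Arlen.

Shortest distances from Ulver:
Ulver: 0
Pirton: 6  (via Ulver)
Eskin: 15  (via Pirton)
Garth: 15  (via Pirton)
Varne: 16  (via Garth)
Selby: 19  (via Eskin)
Quorn: 21  (via Garth)
Brook: 21  (via Eskin)
Arlen: 25  (via Selby)
Shortest route: Ulver–Pirton–Eskin–Selby–Arlen = 25 km.

25 km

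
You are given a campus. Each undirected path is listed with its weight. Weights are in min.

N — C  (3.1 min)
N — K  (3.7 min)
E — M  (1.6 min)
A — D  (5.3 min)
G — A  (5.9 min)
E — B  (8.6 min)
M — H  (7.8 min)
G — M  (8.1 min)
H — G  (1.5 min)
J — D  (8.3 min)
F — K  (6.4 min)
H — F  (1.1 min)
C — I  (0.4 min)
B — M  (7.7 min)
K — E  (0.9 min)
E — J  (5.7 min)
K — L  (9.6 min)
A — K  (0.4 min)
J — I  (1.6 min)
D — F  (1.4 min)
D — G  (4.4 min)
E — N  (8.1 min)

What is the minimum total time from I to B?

15.9 min

Compare a few routes:
I → C → N → K → E → B: 0.4+3.1+3.7+0.9+8.6 = 16.7
I → J → E → B: 1.6+5.7+8.6 = 15.9
I → C → N → K → E → M → B: 0.4+3.1+3.7+0.9+1.6+7.7 = 17.4
I → J → E → M → B: 1.6+5.7+1.6+7.7 = 16.6
Cheapest is I → J → E → B at 15.9 min.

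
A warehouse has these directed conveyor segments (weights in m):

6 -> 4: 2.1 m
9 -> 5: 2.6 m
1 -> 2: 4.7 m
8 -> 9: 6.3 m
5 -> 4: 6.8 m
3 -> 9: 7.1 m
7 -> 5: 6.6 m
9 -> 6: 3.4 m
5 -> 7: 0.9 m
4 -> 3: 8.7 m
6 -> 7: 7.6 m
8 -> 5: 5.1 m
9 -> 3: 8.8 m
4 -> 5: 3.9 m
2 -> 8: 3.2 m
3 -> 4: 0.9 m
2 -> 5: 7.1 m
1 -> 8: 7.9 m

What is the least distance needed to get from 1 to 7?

12.7 m

Settle nodes by increasing distance from 1:
1: 0
2: 4.7  (via 1)
8: 7.9  (via 1)
5: 11.8  (via 2)
7: 12.7  (via 5)
Shortest route: 1–2–5–7 = 12.7 m.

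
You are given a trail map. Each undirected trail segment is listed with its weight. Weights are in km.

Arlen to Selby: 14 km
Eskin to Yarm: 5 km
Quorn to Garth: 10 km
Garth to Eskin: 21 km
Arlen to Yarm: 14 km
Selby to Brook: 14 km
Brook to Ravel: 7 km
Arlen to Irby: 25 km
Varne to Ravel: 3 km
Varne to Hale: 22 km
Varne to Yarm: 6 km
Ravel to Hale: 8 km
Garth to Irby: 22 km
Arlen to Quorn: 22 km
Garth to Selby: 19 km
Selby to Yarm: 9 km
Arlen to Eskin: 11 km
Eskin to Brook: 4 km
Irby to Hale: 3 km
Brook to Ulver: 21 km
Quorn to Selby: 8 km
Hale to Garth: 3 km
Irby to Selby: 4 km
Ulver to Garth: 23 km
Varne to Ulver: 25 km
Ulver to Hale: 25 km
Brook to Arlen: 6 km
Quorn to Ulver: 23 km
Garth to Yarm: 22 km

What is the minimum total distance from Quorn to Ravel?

21 km

Candidate routes:
Quorn - Selby - Irby - Hale - Ravel: 8+4+3+8 = 23
Quorn - Garth - Hale - Ravel: 10+3+8 = 21
The minimum is 21 km via Quorn - Garth - Hale - Ravel.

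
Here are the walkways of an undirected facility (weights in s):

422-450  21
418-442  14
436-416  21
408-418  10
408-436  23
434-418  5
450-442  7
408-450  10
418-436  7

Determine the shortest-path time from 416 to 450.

48 s

Candidate routes:
416–436–418–442–450: 21+7+14+7 = 49
416–436–418–408–450: 21+7+10+10 = 48
The minimum is 48 s via 416–436–418–408–450.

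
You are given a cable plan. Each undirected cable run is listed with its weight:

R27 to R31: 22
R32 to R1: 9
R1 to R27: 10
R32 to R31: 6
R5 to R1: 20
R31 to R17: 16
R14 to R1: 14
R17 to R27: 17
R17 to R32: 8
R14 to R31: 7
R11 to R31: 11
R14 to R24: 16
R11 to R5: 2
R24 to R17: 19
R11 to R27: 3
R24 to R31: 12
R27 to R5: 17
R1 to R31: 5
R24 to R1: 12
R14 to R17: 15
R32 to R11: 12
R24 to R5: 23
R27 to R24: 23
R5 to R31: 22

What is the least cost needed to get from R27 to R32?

15

Enumerating some paths:
R27 → R11 → R31 → R32: 3+11+6 = 20
R27 → R1 → R32: 10+9 = 19
R27 → R11 → R32: 3+12 = 15
Cheapest is R27 → R11 → R32 at 15.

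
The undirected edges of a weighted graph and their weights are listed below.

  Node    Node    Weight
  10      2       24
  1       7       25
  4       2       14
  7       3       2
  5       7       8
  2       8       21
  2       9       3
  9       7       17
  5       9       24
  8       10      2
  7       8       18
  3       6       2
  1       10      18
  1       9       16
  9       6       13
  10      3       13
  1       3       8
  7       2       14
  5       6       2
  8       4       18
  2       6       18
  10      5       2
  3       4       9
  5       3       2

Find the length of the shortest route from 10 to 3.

Running Dijkstra from 10:
10: 0
5: 2  (via 10)
8: 2  (via 10)
3: 4  (via 5)
Shortest route: 10–5–3 = 4.

4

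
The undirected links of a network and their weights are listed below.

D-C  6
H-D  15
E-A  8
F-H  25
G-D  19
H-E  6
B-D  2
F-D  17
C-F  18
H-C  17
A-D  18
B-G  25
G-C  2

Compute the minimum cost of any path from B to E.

23

Compare a few routes:
B - D - A - E: 2+18+8 = 28
B - D - H - E: 2+15+6 = 23
Cheapest is B - D - H - E at 23.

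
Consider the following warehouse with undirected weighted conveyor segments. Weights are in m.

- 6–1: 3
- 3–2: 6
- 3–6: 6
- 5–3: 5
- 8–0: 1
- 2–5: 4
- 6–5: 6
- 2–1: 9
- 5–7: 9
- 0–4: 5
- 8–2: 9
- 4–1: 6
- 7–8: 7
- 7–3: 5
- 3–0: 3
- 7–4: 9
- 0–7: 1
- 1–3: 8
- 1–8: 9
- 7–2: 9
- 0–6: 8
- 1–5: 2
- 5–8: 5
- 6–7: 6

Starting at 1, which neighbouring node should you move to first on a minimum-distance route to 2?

Candidate routes:
1 - 5 - 2: 2+4 = 6
1 - 6 - 5 - 2: 3+6+4 = 13
1 - 5 - 3 - 2: 2+5+6 = 13
1 - 2: 9 = 9
Cheapest is 1 - 5 - 2 at 6 m.
So from 1 the first move is to 5.

5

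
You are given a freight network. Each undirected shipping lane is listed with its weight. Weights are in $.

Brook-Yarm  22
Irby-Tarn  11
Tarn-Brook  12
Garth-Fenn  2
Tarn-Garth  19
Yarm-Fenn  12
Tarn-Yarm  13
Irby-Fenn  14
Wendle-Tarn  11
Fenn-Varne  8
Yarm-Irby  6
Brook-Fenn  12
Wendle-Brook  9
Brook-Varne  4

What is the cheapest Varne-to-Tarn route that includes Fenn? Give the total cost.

Best Varne to Fenn: Varne–Fenn costing 8
Shortest Fenn→Tarn: Fenn–Garth–Tarn = 21
Total via Fenn: 8 + 21 = $29.

$29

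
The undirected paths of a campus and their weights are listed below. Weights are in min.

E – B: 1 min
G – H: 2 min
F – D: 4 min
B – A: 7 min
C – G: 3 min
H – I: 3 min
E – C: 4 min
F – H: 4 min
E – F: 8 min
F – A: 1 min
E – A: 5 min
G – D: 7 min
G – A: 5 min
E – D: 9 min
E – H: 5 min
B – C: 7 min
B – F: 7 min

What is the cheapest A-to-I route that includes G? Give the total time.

Best A to G: A → G costing 5
Shortest G→I: G → H → I = 5
Total via G: 5 + 5 = 10 min.

10 min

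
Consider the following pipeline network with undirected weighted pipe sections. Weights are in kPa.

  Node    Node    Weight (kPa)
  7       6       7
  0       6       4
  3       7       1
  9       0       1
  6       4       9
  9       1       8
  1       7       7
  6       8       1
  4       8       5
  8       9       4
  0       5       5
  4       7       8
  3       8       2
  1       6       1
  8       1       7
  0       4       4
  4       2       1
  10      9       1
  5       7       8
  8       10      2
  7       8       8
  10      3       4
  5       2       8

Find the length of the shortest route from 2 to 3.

Running Dijkstra from 2:
2: 0
4: 1  (via 2)
0: 5  (via 4)
8: 6  (via 4)
9: 6  (via 0)
6: 7  (via 8)
10: 7  (via 9)
1: 8  (via 6)
3: 8  (via 8)
Shortest route: 2–4–8–3 = 8 kPa.

8 kPa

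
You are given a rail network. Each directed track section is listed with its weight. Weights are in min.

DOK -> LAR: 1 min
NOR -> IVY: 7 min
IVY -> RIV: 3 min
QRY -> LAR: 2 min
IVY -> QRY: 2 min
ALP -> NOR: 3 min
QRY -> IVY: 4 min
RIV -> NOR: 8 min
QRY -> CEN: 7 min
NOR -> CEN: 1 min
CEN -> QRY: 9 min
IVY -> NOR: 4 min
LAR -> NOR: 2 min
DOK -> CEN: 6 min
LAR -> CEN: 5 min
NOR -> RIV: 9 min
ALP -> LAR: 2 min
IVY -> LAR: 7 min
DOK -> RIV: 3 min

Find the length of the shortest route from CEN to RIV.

16 min

Running Dijkstra from CEN:
CEN: 0
QRY: 9  (via CEN)
LAR: 11  (via QRY)
IVY: 13  (via QRY)
NOR: 13  (via LAR)
RIV: 16  (via IVY)
Shortest route: CEN → QRY → IVY → RIV = 16 min.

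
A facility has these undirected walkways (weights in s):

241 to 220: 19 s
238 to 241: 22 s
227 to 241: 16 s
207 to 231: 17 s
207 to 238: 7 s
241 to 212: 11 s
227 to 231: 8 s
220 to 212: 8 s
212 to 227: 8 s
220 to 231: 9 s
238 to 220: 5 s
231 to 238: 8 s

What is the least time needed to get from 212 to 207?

20 s

Compare a few routes:
212 - 227 - 231 - 238 - 207: 8+8+8+7 = 31
212 - 220 - 238 - 207: 8+5+7 = 20
Cheapest is 212 - 220 - 238 - 207 at 20 s.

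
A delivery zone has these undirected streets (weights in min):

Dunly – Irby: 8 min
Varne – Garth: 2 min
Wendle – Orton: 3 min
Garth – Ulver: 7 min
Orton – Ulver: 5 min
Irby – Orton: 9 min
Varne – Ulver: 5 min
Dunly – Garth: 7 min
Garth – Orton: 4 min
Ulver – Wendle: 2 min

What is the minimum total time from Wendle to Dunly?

14 min

Running Dijkstra from Wendle:
Wendle: 0
Ulver: 2  (via Wendle)
Orton: 3  (via Wendle)
Garth: 7  (via Orton)
Varne: 7  (via Ulver)
Irby: 12  (via Orton)
Dunly: 14  (via Garth)
Shortest route: Wendle–Orton–Garth–Dunly = 14 min.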